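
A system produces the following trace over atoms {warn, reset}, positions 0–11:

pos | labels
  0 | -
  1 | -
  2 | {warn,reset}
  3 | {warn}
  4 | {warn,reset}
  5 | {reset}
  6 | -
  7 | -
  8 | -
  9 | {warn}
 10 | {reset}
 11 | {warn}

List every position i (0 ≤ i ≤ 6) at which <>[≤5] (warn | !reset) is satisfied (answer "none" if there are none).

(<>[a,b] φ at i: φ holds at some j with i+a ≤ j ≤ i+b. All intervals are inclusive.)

Evaluate at each i in [0,6]:
  i=0: ✓ (witness j=0)
  i=1: ✓ (witness j=1)
  i=2: ✓ (witness j=2)
  i=3: ✓ (witness j=3)
  i=4: ✓ (witness j=4)
  i=5: ✓ (witness j=6)
  i=6: ✓ (witness j=6)

0, 1, 2, 3, 4, 5, 6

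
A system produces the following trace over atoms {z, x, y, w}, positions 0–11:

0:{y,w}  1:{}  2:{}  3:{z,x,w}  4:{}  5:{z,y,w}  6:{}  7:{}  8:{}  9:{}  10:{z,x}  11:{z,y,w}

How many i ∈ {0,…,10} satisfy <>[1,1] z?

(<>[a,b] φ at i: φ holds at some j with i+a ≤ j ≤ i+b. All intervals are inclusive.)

4

Evaluate at each i in [0,10]:
  i=0: ✗ (none in [1,1])
  i=1: ✗ (none in [2,2])
  i=2: ✓ (witness j=3)
  i=3: ✗ (none in [4,4])
  i=4: ✓ (witness j=5)
  i=5: ✗ (none in [6,6])
  i=6: ✗ (none in [7,7])
  i=7: ✗ (none in [8,8])
  i=8: ✗ (none in [9,9])
  i=9: ✓ (witness j=10)
  i=10: ✓ (witness j=11)
Positions where it holds: {2, 4, 9, 10} → 4.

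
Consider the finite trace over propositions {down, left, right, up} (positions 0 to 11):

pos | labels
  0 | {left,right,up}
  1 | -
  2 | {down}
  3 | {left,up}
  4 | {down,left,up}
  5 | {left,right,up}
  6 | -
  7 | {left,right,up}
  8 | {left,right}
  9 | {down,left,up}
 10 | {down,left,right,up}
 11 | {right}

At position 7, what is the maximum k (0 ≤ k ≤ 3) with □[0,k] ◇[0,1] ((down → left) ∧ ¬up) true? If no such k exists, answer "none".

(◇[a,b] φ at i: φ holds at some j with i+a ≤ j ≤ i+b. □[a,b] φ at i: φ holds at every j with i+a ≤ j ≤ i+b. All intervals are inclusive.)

◇[0,1] ((down → left) ∧ ¬up) must hold from j=7 onward; find where it first fails.
  j=7: holds
  j=8: holds
  j=9: fails
Holds on [7,8], so largest k = 1.

1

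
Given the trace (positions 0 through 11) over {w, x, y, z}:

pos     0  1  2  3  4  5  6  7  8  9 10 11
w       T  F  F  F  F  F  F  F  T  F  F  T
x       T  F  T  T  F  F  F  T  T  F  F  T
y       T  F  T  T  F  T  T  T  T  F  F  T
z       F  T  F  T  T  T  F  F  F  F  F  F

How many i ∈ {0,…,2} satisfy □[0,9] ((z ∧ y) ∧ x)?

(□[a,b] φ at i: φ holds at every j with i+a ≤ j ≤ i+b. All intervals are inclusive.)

Evaluate at each i in [0,2]:
  i=0: ✗ (fails at j=0)
  i=1: ✗ (fails at j=1)
  i=2: ✗ (fails at j=2)
Positions where it holds: {} → 0.

0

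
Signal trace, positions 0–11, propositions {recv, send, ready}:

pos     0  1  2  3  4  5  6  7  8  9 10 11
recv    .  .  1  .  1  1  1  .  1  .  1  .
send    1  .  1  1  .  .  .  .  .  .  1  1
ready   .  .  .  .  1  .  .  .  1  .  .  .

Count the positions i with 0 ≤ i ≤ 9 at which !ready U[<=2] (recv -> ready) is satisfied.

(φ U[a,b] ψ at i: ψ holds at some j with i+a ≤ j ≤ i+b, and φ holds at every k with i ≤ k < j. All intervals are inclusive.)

Evaluate at each i in [0,9]:
  i=0: ✓ (rhs at j=0)
  i=1: ✓ (rhs at j=1)
  i=2: ✓ (rhs at j=3; lhs holds on [2,2])
  i=3: ✓ (rhs at j=3)
  i=4: ✓ (rhs at j=4)
  i=5: ✓ (rhs at j=7; lhs holds on [5,6])
  i=6: ✓ (rhs at j=7; lhs holds on [6,6])
  i=7: ✓ (rhs at j=7)
  i=8: ✓ (rhs at j=8)
  i=9: ✓ (rhs at j=9)
Positions where it holds: {0, 1, 2, 3, 4, 5, 6, 7, 8, 9} → 10.

10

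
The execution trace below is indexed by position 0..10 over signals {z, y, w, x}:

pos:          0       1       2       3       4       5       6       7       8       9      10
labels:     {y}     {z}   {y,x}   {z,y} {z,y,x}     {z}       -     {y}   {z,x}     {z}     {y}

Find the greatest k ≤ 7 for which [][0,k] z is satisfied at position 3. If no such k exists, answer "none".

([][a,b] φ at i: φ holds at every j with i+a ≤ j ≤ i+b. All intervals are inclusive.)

2

z must hold from j=3 onward; find where it first fails.
  j=3: holds
  j=4: holds
  j=5: holds
  j=6: fails
Holds on [3,5], so largest k = 2.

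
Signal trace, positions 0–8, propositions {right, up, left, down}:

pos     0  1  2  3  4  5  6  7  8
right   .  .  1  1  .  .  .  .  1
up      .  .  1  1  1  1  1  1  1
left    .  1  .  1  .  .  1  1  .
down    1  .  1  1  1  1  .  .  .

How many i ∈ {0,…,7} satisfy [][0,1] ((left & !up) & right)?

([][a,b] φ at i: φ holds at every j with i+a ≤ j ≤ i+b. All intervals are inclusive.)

0

Evaluate at each i in [0,7]:
  i=0: ✗ (fails at j=0)
  i=1: ✗ (fails at j=1)
  i=2: ✗ (fails at j=2)
  i=3: ✗ (fails at j=3)
  i=4: ✗ (fails at j=4)
  i=5: ✗ (fails at j=5)
  i=6: ✗ (fails at j=6)
  i=7: ✗ (fails at j=7)
Positions where it holds: {} → 0.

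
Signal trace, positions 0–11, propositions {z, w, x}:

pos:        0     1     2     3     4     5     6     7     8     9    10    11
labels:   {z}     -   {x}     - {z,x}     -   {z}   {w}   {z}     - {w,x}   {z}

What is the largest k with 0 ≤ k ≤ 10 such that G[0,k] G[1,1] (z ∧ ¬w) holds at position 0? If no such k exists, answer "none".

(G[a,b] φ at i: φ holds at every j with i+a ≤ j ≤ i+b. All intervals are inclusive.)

none

G[1,1] (z ∧ ¬w) must hold from j=0 onward; find where it first fails.
  j=0: fails → no k works.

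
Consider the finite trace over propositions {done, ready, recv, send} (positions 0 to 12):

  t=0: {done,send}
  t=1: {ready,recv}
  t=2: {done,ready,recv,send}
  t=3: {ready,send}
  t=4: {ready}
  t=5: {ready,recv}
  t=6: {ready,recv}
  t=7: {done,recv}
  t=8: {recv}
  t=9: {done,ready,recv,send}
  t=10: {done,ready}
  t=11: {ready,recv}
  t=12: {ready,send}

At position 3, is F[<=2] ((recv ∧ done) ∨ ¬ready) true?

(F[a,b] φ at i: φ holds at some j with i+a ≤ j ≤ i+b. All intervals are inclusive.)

Check ((recv ∧ done) ∨ ¬ready) at each j in [3,5]:
  j=3: false
  j=4: false
  j=5: false
No position in the window satisfies it → formula fails.

No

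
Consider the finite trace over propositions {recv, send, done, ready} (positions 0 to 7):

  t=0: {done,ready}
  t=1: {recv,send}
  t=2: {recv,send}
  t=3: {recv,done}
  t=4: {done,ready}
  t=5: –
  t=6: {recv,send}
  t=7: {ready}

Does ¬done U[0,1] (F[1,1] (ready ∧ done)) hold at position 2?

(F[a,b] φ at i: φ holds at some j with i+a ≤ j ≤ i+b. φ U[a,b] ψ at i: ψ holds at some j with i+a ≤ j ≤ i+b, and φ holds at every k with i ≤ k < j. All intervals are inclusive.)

Yes

Need some j in [2,3] with F[1,1] (ready ∧ done), and ¬done at every k in [2,j-1].
  j=2: F[1,1] (ready ∧ done) — fails (none in [3,3]).
  j=3: F[1,1] (ready ∧ done) holds; ¬done holds at every k in [2,2] → satisfied.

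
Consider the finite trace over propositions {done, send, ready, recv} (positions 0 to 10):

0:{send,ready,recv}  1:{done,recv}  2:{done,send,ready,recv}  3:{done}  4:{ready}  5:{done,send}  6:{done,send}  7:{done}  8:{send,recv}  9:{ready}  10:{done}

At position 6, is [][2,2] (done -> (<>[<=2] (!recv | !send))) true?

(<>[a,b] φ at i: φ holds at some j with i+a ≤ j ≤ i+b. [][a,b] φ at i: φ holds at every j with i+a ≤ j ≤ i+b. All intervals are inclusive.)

Check (done -> (<>[<=2] (!recv | !send))) at every j in [8,8]:
  j=8: antecedent false → ✓
All positions satisfy it → formula holds.

Yes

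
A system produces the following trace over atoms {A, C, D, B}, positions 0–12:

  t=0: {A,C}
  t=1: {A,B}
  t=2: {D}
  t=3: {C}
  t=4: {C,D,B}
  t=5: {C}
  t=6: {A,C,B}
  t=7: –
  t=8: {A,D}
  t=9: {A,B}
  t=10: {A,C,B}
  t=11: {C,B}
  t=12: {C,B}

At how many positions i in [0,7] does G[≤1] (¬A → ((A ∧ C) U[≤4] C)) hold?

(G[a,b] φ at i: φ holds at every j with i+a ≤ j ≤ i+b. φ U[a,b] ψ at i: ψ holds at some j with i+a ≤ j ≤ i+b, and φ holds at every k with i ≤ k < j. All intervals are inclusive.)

Evaluate at each i in [0,7]:
  i=0: ✓ (all of [0,1])
  i=1: ✗ (fails at j=2)
  i=2: ✗ (fails at j=2)
  i=3: ✓ (all of [3,4])
  i=4: ✓ (all of [4,5])
  i=5: ✓ (all of [5,6])
  i=6: ✗ (fails at j=7)
  i=7: ✗ (fails at j=7)
Positions where it holds: {0, 3, 4, 5} → 4.

4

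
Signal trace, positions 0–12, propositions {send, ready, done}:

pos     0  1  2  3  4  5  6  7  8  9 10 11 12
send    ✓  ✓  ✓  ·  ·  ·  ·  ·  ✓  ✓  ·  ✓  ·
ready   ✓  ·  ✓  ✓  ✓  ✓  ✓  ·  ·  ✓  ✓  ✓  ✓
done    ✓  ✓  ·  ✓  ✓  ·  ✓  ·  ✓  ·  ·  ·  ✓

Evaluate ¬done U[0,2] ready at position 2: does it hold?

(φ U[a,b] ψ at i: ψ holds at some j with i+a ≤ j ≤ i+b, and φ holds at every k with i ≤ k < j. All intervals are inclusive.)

Yes

Need some j in [2,4] with ready, and ¬done at every k in [2,j-1].
  j=2: ready holds; no prefix to check → satisfied.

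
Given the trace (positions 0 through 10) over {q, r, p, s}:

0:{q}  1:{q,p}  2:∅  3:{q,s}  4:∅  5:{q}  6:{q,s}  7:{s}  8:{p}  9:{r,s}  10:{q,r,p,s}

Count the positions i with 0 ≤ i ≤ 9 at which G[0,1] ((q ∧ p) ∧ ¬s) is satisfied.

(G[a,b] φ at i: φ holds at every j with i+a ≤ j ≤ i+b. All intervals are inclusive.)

0

Evaluate at each i in [0,9]:
  i=0: ✗ (fails at j=0)
  i=1: ✗ (fails at j=2)
  i=2: ✗ (fails at j=2)
  i=3: ✗ (fails at j=3)
  i=4: ✗ (fails at j=4)
  i=5: ✗ (fails at j=5)
  i=6: ✗ (fails at j=6)
  i=7: ✗ (fails at j=7)
  i=8: ✗ (fails at j=8)
  i=9: ✗ (fails at j=9)
Positions where it holds: {} → 0.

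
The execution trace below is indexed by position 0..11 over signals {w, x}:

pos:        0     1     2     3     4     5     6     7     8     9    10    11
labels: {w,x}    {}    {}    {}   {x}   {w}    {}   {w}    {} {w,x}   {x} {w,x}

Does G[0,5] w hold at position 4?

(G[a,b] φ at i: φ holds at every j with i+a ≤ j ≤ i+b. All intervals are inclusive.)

Check w at every j in [4,9]:
  j=4: false
  j=5: true
  j=6: false
  j=7: true
  j=8: false
  j=9: true
Fails at j=4 → formula fails.

Does not hold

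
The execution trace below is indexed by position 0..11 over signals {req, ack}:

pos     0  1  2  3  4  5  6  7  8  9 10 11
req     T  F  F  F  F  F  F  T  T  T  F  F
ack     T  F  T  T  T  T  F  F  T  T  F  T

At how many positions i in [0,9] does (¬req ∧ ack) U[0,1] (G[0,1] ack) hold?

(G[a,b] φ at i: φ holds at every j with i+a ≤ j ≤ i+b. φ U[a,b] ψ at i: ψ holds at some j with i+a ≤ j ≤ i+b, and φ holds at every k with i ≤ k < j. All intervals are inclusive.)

Evaluate at each i in [0,9]:
  i=0: ✗ (no rhs in [0,1])
  i=1: ✗ (lhs fails at k=1 before rhs at j=2)
  i=2: ✓ (rhs at j=2)
  i=3: ✓ (rhs at j=3)
  i=4: ✓ (rhs at j=4)
  i=5: ✗ (no rhs in [5,6])
  i=6: ✗ (no rhs in [6,7])
  i=7: ✗ (lhs fails at k=7 before rhs at j=8)
  i=8: ✓ (rhs at j=8)
  i=9: ✗ (no rhs in [9,10])
Positions where it holds: {2, 3, 4, 8} → 4.

4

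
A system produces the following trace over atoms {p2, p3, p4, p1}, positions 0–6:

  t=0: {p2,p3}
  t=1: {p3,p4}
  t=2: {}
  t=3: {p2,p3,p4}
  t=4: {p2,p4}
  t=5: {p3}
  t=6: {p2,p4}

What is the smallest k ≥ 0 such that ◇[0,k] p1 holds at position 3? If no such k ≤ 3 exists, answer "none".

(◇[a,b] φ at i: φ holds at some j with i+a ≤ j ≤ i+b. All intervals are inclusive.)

none

Scan j = 3,4,… for p1:
  j=3: fails
  j=4: fails
  j=5: fails
  j=6: fails
No j in [3,6] satisfies it → none.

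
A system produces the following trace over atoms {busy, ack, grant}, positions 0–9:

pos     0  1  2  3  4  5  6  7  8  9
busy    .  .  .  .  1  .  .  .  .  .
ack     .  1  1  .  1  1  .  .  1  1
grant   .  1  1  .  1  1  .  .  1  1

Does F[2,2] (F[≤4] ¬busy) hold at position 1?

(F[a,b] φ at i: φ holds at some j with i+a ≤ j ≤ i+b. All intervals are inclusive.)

True

Check F[≤4] ¬busy at each j in [3,3]:
  j=3: holds (witness at 3)
Found at j=3 → formula holds.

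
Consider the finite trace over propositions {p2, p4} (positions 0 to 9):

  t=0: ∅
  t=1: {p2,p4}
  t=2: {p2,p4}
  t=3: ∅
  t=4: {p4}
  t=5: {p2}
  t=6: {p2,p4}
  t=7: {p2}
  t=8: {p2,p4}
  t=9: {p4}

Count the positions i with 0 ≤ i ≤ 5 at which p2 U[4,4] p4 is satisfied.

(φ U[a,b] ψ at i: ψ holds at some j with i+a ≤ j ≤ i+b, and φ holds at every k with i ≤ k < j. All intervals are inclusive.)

Evaluate at each i in [0,5]:
  i=0: ✗ (lhs fails at k=0 before rhs at j=4)
  i=1: ✗ (no rhs in [5,5])
  i=2: ✗ (lhs fails at k=3 before rhs at j=6)
  i=3: ✗ (no rhs in [7,7])
  i=4: ✗ (lhs fails at k=4 before rhs at j=8)
  i=5: ✓ (rhs at j=9; lhs holds on [5,8])
Positions where it holds: {5} → 1.

1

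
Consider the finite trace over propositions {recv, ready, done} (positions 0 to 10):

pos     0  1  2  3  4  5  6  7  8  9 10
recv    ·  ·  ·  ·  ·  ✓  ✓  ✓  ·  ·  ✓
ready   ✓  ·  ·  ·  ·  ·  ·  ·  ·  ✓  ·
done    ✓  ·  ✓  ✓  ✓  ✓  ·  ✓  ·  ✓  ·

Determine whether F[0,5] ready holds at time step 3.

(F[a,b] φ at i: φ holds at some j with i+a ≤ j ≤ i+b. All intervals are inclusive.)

Check ready at each j in [3,8]:
  j=3: false
  j=4: false
  j=5: false
  j=6: false
  j=7: false
  j=8: false
No position in the window satisfies it → formula fails.

No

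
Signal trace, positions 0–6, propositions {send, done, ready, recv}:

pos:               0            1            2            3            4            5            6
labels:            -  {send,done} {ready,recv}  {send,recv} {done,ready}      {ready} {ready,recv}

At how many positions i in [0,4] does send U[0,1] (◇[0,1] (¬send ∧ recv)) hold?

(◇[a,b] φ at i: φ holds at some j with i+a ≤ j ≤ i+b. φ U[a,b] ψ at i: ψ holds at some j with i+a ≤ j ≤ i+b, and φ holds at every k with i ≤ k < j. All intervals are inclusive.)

Evaluate at each i in [0,4]:
  i=0: ✗ (lhs fails at k=0 before rhs at j=1)
  i=1: ✓ (rhs at j=1)
  i=2: ✓ (rhs at j=2)
  i=3: ✗ (no rhs in [3,4])
  i=4: ✗ (lhs fails at k=4 before rhs at j=5)
Positions where it holds: {1, 2} → 2.

2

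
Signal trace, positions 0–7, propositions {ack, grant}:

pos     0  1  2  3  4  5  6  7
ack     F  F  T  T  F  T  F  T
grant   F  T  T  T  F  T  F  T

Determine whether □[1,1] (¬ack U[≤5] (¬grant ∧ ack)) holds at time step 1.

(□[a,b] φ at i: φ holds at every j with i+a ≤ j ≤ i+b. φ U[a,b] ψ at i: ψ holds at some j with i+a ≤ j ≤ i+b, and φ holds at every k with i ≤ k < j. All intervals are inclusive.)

Does not hold

Check (¬ack U[≤5] (¬grant ∧ ack)) at every j in [2,2]:
  j=2: fails
Fails at j=2 → formula fails.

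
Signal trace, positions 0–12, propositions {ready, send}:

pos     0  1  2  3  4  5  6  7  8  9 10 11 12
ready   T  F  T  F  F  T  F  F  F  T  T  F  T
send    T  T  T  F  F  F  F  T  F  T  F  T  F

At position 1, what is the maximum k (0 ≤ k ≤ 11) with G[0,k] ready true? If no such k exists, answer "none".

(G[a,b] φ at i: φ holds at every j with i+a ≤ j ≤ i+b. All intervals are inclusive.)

ready must hold from j=1 onward; find where it first fails.
  j=1: fails → no k works.

none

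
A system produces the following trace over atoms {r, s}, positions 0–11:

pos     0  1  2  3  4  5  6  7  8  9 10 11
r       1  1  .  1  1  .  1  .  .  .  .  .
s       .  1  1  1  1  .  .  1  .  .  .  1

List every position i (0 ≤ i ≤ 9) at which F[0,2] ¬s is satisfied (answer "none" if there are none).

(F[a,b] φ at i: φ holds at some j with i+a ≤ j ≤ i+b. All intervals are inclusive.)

Evaluate at each i in [0,9]:
  i=0: ✓ (witness j=0)
  i=1: ✗ (none in [1,3])
  i=2: ✗ (none in [2,4])
  i=3: ✓ (witness j=5)
  i=4: ✓ (witness j=5)
  i=5: ✓ (witness j=5)
  i=6: ✓ (witness j=6)
  i=7: ✓ (witness j=8)
  i=8: ✓ (witness j=8)
  i=9: ✓ (witness j=9)

0, 3, 4, 5, 6, 7, 8, 9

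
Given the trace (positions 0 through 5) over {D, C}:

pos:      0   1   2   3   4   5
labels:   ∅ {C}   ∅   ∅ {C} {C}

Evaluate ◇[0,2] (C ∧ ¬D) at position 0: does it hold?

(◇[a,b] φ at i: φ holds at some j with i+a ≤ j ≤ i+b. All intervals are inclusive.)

Check (C ∧ ¬D) at each j in [0,2]:
  j=0: false
  j=1: true
  j=2: false
Found at j=1 → formula holds.

Yes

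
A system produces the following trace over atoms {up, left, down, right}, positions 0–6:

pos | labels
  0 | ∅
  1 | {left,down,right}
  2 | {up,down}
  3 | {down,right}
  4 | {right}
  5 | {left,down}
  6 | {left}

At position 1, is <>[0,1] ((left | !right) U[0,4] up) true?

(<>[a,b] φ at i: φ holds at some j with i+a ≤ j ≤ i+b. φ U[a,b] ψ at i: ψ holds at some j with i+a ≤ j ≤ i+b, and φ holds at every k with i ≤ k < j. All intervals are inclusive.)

True

Check ((left | !right) U[0,4] up) at each j in [1,2]:
  j=1: holds
  j=2: holds
Found at j=1 → formula holds.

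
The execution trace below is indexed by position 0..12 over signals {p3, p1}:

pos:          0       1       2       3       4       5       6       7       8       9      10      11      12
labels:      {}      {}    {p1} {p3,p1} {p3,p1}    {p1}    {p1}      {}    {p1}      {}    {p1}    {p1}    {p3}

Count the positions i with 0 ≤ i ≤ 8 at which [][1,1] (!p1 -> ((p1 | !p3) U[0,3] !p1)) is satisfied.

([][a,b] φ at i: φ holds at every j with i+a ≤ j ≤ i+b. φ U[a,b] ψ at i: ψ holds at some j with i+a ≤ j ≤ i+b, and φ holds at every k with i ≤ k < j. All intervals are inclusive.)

9

Evaluate at each i in [0,8]:
  i=0: ✓ (all of [1,1])
  i=1: ✓ (all of [2,2])
  i=2: ✓ (all of [3,3])
  i=3: ✓ (all of [4,4])
  i=4: ✓ (all of [5,5])
  i=5: ✓ (all of [6,6])
  i=6: ✓ (all of [7,7])
  i=7: ✓ (all of [8,8])
  i=8: ✓ (all of [9,9])
Positions where it holds: {0, 1, 2, 3, 4, 5, 6, 7, 8} → 9.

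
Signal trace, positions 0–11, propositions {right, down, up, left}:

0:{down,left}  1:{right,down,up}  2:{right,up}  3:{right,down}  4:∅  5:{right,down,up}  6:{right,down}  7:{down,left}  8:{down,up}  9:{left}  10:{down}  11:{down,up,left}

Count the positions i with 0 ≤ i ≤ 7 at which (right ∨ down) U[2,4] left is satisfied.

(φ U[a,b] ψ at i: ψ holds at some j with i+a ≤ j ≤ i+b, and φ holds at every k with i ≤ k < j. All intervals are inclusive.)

Evaluate at each i in [0,7]:
  i=0: ✗ (no rhs in [2,4])
  i=1: ✗ (no rhs in [3,5])
  i=2: ✗ (no rhs in [4,6])
  i=3: ✗ (lhs fails at k=4 before rhs at j=7)
  i=4: ✗ (lhs fails at k=4 before rhs at j=7)
  i=5: ✓ (rhs at j=7; lhs holds on [5,6])
  i=6: ✓ (rhs at j=9; lhs holds on [6,8])
  i=7: ✓ (rhs at j=9; lhs holds on [7,8])
Positions where it holds: {5, 6, 7} → 3.

3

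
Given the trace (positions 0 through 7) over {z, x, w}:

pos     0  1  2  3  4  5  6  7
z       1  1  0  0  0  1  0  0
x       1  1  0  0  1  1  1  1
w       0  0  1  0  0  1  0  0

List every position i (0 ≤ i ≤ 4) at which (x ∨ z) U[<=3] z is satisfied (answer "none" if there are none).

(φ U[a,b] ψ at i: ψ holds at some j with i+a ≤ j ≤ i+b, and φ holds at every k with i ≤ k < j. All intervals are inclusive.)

Evaluate at each i in [0,4]:
  i=0: ✓ (rhs at j=0)
  i=1: ✓ (rhs at j=1)
  i=2: ✗ (lhs fails at k=2 before rhs at j=5)
  i=3: ✗ (lhs fails at k=3 before rhs at j=5)
  i=4: ✓ (rhs at j=5; lhs holds on [4,4])

0, 1, 4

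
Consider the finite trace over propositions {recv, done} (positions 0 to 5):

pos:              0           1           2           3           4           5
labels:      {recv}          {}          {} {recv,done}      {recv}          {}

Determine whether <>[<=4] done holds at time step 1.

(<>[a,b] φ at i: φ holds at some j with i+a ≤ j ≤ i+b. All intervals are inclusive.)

Check done at each j in [1,5]:
  j=1: false
  j=2: false
  j=3: true
  j=4: false
  j=5: false
Found at j=3 → formula holds.

Yes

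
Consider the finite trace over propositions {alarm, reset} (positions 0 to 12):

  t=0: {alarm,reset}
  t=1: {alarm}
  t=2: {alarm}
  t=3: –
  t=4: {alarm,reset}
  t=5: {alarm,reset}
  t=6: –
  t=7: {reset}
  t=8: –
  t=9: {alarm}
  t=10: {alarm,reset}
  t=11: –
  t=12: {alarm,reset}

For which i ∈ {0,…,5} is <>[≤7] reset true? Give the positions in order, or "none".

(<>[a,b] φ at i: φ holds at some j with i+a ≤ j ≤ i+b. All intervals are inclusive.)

Evaluate at each i in [0,5]:
  i=0: ✓ (witness j=0)
  i=1: ✓ (witness j=4)
  i=2: ✓ (witness j=4)
  i=3: ✓ (witness j=4)
  i=4: ✓ (witness j=4)
  i=5: ✓ (witness j=5)

0, 1, 2, 3, 4, 5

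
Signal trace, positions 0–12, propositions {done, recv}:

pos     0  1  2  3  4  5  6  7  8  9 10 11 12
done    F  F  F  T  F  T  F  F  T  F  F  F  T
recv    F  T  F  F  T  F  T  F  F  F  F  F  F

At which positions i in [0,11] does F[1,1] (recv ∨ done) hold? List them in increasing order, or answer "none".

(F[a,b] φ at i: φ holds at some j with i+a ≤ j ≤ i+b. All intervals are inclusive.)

0, 2, 3, 4, 5, 7, 11

Evaluate at each i in [0,11]:
  i=0: ✓ (witness j=1)
  i=1: ✗ (none in [2,2])
  i=2: ✓ (witness j=3)
  i=3: ✓ (witness j=4)
  i=4: ✓ (witness j=5)
  i=5: ✓ (witness j=6)
  i=6: ✗ (none in [7,7])
  i=7: ✓ (witness j=8)
  i=8: ✗ (none in [9,9])
  i=9: ✗ (none in [10,10])
  i=10: ✗ (none in [11,11])
  i=11: ✓ (witness j=12)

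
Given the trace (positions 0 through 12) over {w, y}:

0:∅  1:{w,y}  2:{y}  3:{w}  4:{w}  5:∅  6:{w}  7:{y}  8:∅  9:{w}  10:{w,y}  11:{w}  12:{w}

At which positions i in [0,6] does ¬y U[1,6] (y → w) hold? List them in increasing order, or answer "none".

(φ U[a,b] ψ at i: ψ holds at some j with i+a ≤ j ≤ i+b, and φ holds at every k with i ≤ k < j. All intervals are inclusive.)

0, 3, 4, 5

Evaluate at each i in [0,6]:
  i=0: ✓ (rhs at j=1; lhs holds on [0,0])
  i=1: ✗ (lhs fails at k=1 before rhs at j=3)
  i=2: ✗ (lhs fails at k=2 before rhs at j=3)
  i=3: ✓ (rhs at j=4; lhs holds on [3,3])
  i=4: ✓ (rhs at j=5; lhs holds on [4,4])
  i=5: ✓ (rhs at j=6; lhs holds on [5,5])
  i=6: ✗ (lhs fails at k=7 before rhs at j=8)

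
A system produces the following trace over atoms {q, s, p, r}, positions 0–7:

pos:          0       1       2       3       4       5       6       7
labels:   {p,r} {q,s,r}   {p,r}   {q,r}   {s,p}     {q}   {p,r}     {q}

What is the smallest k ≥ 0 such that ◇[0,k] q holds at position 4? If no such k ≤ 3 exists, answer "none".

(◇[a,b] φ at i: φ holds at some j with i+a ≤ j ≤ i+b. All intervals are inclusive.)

Scan j = 4,5,… for q:
  j=4: fails
  j=5: holds
First hit at j=5, so smallest k = 5-4 = 1.

1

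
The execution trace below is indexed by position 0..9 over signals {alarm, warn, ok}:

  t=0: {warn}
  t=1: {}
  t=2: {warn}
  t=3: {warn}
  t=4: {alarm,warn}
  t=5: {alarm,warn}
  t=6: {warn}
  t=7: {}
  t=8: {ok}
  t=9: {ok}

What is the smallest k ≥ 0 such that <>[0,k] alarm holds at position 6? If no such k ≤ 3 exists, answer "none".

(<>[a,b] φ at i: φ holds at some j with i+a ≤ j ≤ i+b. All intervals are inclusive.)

none

Scan j = 6,7,… for alarm:
  j=6: fails
  j=7: fails
  j=8: fails
  j=9: fails
No j in [6,9] satisfies it → none.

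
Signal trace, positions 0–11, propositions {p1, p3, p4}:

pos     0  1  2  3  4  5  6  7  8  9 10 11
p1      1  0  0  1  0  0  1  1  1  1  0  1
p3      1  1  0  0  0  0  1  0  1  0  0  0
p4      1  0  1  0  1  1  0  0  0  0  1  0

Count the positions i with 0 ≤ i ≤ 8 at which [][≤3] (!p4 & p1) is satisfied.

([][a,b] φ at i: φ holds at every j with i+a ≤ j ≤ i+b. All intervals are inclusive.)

Evaluate at each i in [0,8]:
  i=0: ✗ (fails at j=0)
  i=1: ✗ (fails at j=1)
  i=2: ✗ (fails at j=2)
  i=3: ✗ (fails at j=4)
  i=4: ✗ (fails at j=4)
  i=5: ✗ (fails at j=5)
  i=6: ✓ (all of [6,9])
  i=7: ✗ (fails at j=10)
  i=8: ✗ (fails at j=10)
Positions where it holds: {6} → 1.

1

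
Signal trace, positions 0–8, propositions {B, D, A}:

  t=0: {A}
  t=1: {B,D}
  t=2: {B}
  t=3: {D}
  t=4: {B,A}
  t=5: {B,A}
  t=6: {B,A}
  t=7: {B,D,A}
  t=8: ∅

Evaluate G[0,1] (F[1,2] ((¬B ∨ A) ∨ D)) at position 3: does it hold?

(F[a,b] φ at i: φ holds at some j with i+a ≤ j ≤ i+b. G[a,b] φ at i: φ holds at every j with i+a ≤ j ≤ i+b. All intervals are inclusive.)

Yes

Check F[1,2] ((¬B ∨ A) ∨ D) at every j in [3,4]:
  j=3: holds (witness at 4)
  j=4: holds (witness at 5)
All positions satisfy it → formula holds.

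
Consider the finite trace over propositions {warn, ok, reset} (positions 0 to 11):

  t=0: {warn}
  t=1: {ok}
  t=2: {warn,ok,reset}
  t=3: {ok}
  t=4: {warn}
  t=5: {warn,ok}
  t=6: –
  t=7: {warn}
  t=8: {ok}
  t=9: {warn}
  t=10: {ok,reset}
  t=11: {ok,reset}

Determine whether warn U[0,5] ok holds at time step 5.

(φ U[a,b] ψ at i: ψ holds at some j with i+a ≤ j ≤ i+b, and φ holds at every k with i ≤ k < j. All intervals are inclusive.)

Need some j in [5,10] with ok, and warn at every k in [5,j-1].
  j=5: ok holds; no prefix to check → satisfied.

Holds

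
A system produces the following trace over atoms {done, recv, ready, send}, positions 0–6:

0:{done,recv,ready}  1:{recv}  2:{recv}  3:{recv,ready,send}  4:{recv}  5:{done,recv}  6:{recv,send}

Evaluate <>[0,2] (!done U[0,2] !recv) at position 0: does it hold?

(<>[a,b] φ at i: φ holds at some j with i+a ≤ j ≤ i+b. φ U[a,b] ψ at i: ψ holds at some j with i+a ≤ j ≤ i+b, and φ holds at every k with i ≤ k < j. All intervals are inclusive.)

Does not hold

Check (!done U[0,2] !recv) at each j in [0,2]:
  j=0: fails
  j=1: fails
  j=2: fails
No position in the window satisfies it → formula fails.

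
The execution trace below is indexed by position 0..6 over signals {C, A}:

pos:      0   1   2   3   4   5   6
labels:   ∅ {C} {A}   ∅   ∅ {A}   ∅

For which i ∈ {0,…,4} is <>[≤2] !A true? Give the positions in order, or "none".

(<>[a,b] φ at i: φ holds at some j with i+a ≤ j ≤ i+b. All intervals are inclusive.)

0, 1, 2, 3, 4

Evaluate at each i in [0,4]:
  i=0: ✓ (witness j=0)
  i=1: ✓ (witness j=1)
  i=2: ✓ (witness j=3)
  i=3: ✓ (witness j=3)
  i=4: ✓ (witness j=4)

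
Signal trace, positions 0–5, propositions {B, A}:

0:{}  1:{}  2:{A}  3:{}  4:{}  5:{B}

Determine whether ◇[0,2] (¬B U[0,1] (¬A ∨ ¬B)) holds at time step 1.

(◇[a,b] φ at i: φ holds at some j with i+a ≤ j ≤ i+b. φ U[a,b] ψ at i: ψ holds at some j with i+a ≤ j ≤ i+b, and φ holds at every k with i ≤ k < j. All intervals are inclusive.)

True

Check (¬B U[0,1] (¬A ∨ ¬B)) at each j in [1,3]:
  j=1: holds
  j=2: holds
  j=3: holds
Found at j=1 → formula holds.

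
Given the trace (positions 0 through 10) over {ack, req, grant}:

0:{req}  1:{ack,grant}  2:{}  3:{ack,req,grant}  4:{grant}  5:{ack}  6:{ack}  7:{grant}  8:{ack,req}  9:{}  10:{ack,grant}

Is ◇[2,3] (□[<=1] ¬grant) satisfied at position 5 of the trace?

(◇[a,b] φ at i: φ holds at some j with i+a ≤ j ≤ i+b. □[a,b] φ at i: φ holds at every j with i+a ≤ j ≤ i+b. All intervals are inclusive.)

Check □[<=1] ¬grant at each j in [7,8]:
  j=7: fails at 7
  j=8: holds on [8,9]
Found at j=8 → formula holds.

Holds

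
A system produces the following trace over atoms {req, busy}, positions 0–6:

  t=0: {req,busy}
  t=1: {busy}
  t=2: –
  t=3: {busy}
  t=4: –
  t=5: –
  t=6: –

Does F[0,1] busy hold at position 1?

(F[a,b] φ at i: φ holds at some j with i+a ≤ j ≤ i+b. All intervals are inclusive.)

True

Check busy at each j in [1,2]:
  j=1: true
  j=2: false
Found at j=1 → formula holds.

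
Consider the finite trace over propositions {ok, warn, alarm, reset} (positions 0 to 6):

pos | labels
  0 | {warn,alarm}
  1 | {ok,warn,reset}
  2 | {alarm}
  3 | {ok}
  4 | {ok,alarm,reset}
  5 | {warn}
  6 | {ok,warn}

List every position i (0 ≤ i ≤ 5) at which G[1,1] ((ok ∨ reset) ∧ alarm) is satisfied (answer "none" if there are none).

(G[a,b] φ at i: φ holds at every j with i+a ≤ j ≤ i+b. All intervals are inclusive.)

3

Evaluate at each i in [0,5]:
  i=0: ✗ (fails at j=1)
  i=1: ✗ (fails at j=2)
  i=2: ✗ (fails at j=3)
  i=3: ✓ (all of [4,4])
  i=4: ✗ (fails at j=5)
  i=5: ✗ (fails at j=6)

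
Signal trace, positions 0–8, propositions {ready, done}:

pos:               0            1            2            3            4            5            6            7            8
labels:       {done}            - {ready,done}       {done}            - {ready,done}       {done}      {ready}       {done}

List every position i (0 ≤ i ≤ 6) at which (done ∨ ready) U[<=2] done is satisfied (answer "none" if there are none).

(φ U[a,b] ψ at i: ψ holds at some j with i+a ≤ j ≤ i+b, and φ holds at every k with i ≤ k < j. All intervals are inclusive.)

Evaluate at each i in [0,6]:
  i=0: ✓ (rhs at j=0)
  i=1: ✗ (lhs fails at k=1 before rhs at j=2)
  i=2: ✓ (rhs at j=2)
  i=3: ✓ (rhs at j=3)
  i=4: ✗ (lhs fails at k=4 before rhs at j=5)
  i=5: ✓ (rhs at j=5)
  i=6: ✓ (rhs at j=6)

0, 2, 3, 5, 6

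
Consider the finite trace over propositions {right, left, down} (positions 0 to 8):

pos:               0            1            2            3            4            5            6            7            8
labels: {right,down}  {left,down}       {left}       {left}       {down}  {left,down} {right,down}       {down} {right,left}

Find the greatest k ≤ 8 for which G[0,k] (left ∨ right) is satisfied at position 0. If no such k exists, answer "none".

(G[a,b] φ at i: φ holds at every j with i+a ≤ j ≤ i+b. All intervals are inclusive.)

3

(left ∨ right) must hold from j=0 onward; find where it first fails.
  j=0: holds
  j=1: holds
  j=2: holds
  j=3: holds
  j=4: fails
Holds on [0,3], so largest k = 3.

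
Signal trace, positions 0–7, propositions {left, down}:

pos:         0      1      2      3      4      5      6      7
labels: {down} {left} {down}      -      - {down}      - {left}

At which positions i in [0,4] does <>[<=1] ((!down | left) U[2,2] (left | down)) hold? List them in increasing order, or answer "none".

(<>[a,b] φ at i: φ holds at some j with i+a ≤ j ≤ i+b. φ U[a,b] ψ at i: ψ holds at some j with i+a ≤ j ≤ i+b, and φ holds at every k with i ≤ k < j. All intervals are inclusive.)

Evaluate at each i in [0,4]:
  i=0: ✗ (none in [0,1])
  i=1: ✗ (none in [1,2])
  i=2: ✓ (witness j=3)
  i=3: ✓ (witness j=3)
  i=4: ✗ (none in [4,5])

2, 3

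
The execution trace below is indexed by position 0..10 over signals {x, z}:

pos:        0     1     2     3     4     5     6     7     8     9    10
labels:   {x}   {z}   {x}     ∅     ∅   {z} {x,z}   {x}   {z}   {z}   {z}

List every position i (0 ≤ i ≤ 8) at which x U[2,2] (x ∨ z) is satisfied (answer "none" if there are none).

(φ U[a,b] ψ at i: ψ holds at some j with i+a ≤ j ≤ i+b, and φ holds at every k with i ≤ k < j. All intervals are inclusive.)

Evaluate at each i in [0,8]:
  i=0: ✗ (lhs fails at k=1 before rhs at j=2)
  i=1: ✗ (no rhs in [3,3])
  i=2: ✗ (no rhs in [4,4])
  i=3: ✗ (lhs fails at k=3 before rhs at j=5)
  i=4: ✗ (lhs fails at k=4 before rhs at j=6)
  i=5: ✗ (lhs fails at k=5 before rhs at j=7)
  i=6: ✓ (rhs at j=8; lhs holds on [6,7])
  i=7: ✗ (lhs fails at k=8 before rhs at j=9)
  i=8: ✗ (lhs fails at k=8 before rhs at j=10)

6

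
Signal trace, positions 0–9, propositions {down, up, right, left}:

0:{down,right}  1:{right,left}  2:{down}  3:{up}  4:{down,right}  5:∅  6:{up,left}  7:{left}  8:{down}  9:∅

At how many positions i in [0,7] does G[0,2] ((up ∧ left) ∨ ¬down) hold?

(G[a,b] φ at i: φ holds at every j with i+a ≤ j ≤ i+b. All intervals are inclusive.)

Evaluate at each i in [0,7]:
  i=0: ✗ (fails at j=0)
  i=1: ✗ (fails at j=2)
  i=2: ✗ (fails at j=2)
  i=3: ✗ (fails at j=4)
  i=4: ✗ (fails at j=4)
  i=5: ✓ (all of [5,7])
  i=6: ✗ (fails at j=8)
  i=7: ✗ (fails at j=8)
Positions where it holds: {5} → 1.

1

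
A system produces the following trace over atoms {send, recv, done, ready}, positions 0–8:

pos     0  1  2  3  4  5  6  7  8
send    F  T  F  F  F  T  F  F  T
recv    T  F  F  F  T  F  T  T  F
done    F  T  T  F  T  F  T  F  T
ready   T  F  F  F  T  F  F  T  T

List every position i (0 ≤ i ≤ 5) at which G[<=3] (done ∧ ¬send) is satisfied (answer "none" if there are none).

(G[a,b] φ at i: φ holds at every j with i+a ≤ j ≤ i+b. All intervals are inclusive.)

none

Evaluate at each i in [0,5]:
  i=0: ✗ (fails at j=0)
  i=1: ✗ (fails at j=1)
  i=2: ✗ (fails at j=3)
  i=3: ✗ (fails at j=3)
  i=4: ✗ (fails at j=5)
  i=5: ✗ (fails at j=5)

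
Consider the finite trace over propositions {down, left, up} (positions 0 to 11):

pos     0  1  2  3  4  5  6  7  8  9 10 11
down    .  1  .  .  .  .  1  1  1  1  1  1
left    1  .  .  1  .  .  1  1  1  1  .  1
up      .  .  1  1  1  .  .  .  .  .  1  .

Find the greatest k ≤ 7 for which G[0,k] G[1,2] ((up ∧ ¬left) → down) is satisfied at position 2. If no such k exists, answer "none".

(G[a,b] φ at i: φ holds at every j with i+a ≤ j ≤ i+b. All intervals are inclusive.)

G[1,2] ((up ∧ ¬left) → down) must hold from j=2 onward; find where it first fails.
  j=2: fails → no k works.

none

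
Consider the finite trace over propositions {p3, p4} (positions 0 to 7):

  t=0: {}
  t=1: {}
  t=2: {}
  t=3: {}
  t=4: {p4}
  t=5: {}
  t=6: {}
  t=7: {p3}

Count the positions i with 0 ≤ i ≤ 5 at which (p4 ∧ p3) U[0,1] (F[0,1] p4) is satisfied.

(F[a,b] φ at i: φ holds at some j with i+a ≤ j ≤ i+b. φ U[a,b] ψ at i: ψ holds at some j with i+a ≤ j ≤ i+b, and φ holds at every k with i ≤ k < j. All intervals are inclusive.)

Evaluate at each i in [0,5]:
  i=0: ✗ (no rhs in [0,1])
  i=1: ✗ (no rhs in [1,2])
  i=2: ✗ (lhs fails at k=2 before rhs at j=3)
  i=3: ✓ (rhs at j=3)
  i=4: ✓ (rhs at j=4)
  i=5: ✗ (no rhs in [5,6])
Positions where it holds: {3, 4} → 2.

2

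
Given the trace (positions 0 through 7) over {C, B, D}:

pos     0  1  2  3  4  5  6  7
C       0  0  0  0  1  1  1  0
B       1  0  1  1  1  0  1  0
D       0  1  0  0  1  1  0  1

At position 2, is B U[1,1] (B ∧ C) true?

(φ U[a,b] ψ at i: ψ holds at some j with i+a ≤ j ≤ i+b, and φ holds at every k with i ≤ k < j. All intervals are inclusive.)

Need some j in [3,3] with (B ∧ C), and B at every k in [2,j-1].
  j=3: (B ∧ C) false.
No j in the window works → until fails.

No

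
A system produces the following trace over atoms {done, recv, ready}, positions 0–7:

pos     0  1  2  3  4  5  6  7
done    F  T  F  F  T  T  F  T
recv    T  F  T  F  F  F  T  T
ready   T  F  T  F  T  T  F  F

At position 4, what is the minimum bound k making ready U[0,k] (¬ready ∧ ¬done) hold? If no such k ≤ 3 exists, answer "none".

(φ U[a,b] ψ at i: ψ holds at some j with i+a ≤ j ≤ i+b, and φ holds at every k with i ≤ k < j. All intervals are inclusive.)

Need earliest j ≥ 4 with (¬ready ∧ ¬done), and ready at every k in [4,j-1].
  j=4: rhs fails.
  j=5: rhs fails.
  j=6: rhs holds; lhs holds on [4,5]. k = 2.

2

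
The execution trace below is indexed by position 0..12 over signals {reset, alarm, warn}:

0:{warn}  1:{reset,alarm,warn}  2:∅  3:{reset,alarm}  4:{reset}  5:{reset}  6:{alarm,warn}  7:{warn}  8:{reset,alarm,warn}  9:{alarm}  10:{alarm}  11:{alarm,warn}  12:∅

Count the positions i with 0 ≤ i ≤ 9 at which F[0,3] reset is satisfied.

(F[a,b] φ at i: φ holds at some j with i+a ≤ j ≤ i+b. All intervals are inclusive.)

Evaluate at each i in [0,9]:
  i=0: ✓ (witness j=1)
  i=1: ✓ (witness j=1)
  i=2: ✓ (witness j=3)
  i=3: ✓ (witness j=3)
  i=4: ✓ (witness j=4)
  i=5: ✓ (witness j=5)
  i=6: ✓ (witness j=8)
  i=7: ✓ (witness j=8)
  i=8: ✓ (witness j=8)
  i=9: ✗ (none in [9,12])
Positions where it holds: {0, 1, 2, 3, 4, 5, 6, 7, 8} → 9.

9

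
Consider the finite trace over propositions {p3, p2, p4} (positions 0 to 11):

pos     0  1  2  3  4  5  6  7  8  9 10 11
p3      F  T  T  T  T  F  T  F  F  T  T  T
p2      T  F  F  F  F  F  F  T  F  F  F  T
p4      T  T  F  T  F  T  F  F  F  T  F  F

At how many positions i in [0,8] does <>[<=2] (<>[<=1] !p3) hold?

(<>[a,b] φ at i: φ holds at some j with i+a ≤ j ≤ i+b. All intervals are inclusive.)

8

Evaluate at each i in [0,8]:
  i=0: ✓ (witness j=0)
  i=1: ✗ (none in [1,3])
  i=2: ✓ (witness j=4)
  i=3: ✓ (witness j=4)
  i=4: ✓ (witness j=4)
  i=5: ✓ (witness j=5)
  i=6: ✓ (witness j=6)
  i=7: ✓ (witness j=7)
  i=8: ✓ (witness j=8)
Positions where it holds: {0, 2, 3, 4, 5, 6, 7, 8} → 8.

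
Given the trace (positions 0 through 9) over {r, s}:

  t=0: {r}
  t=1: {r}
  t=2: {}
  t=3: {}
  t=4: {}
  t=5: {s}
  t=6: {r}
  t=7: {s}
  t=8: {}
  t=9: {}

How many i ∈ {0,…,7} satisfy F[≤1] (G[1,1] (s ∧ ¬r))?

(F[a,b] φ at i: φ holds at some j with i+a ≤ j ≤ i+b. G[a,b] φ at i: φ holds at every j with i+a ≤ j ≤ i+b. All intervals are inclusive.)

4

Evaluate at each i in [0,7]:
  i=0: ✗ (none in [0,1])
  i=1: ✗ (none in [1,2])
  i=2: ✗ (none in [2,3])
  i=3: ✓ (witness j=4)
  i=4: ✓ (witness j=4)
  i=5: ✓ (witness j=6)
  i=6: ✓ (witness j=6)
  i=7: ✗ (none in [7,8])
Positions where it holds: {3, 4, 5, 6} → 4.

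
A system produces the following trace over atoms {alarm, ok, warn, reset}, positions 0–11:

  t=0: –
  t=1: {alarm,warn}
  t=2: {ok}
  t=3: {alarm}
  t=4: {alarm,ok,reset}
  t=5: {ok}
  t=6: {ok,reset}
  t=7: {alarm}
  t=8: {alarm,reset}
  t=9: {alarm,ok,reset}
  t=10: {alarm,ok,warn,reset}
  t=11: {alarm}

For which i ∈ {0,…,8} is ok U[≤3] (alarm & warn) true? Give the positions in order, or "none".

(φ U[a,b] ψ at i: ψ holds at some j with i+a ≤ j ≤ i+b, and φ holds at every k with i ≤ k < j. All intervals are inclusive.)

1

Evaluate at each i in [0,8]:
  i=0: ✗ (lhs fails at k=0 before rhs at j=1)
  i=1: ✓ (rhs at j=1)
  i=2: ✗ (no rhs in [2,5])
  i=3: ✗ (no rhs in [3,6])
  i=4: ✗ (no rhs in [4,7])
  i=5: ✗ (no rhs in [5,8])
  i=6: ✗ (no rhs in [6,9])
  i=7: ✗ (lhs fails at k=7 before rhs at j=10)
  i=8: ✗ (lhs fails at k=8 before rhs at j=10)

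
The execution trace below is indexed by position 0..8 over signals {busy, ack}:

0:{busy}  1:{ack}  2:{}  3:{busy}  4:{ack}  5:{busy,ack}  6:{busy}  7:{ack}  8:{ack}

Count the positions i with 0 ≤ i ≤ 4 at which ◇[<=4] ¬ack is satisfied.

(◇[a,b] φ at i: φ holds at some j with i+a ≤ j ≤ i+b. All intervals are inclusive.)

Evaluate at each i in [0,4]:
  i=0: ✓ (witness j=0)
  i=1: ✓ (witness j=2)
  i=2: ✓ (witness j=2)
  i=3: ✓ (witness j=3)
  i=4: ✓ (witness j=6)
Positions where it holds: {0, 1, 2, 3, 4} → 5.

5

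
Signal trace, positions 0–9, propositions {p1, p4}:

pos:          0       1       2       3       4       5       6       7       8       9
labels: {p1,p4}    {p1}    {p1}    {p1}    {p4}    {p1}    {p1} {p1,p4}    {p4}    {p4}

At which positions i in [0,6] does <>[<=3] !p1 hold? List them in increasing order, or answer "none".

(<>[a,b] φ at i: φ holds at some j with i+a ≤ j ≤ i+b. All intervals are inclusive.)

Evaluate at each i in [0,6]:
  i=0: ✗ (none in [0,3])
  i=1: ✓ (witness j=4)
  i=2: ✓ (witness j=4)
  i=3: ✓ (witness j=4)
  i=4: ✓ (witness j=4)
  i=5: ✓ (witness j=8)
  i=6: ✓ (witness j=8)

1, 2, 3, 4, 5, 6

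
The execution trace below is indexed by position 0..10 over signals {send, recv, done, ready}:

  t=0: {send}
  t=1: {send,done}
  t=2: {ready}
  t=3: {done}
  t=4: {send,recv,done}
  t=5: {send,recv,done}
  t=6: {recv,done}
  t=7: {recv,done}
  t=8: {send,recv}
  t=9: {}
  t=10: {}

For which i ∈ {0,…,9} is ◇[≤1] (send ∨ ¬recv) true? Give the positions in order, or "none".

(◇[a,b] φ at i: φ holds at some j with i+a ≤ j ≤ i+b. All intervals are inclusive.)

0, 1, 2, 3, 4, 5, 7, 8, 9

Evaluate at each i in [0,9]:
  i=0: ✓ (witness j=0)
  i=1: ✓ (witness j=1)
  i=2: ✓ (witness j=2)
  i=3: ✓ (witness j=3)
  i=4: ✓ (witness j=4)
  i=5: ✓ (witness j=5)
  i=6: ✗ (none in [6,7])
  i=7: ✓ (witness j=8)
  i=8: ✓ (witness j=8)
  i=9: ✓ (witness j=9)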